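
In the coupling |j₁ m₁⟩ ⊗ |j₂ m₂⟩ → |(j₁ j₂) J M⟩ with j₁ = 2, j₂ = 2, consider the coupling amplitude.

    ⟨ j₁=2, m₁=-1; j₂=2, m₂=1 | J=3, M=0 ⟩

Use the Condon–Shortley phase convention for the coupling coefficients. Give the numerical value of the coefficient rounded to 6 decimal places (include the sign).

-0.632456

triangle: 1!·3!·3!/8! = 36/40320
(j±m)!: 1!·3!·3!·1!·3!·3! = 1296
prefactor² = (2J+1)·Δ·N² = 81/10
  k=0: +1/(0!·1!·3!·3!·0!·0!) = 1/36
  k=1: −1/(1!·0!·2!·2!·1!·1!) = -1/4
Σ = -2/9  ⇒  CG² = 81/10·(-2/9)² = 2/5
CG = −√(2/5) = -0.632456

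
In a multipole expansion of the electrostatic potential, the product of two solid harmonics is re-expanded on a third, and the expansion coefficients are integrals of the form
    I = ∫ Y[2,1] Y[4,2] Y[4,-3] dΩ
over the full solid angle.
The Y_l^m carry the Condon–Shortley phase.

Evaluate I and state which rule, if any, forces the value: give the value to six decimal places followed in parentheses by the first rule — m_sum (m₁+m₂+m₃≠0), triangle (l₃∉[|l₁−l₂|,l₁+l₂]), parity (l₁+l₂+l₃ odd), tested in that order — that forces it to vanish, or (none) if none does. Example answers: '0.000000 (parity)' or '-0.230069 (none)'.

-0.187702 (none)

Checks pass: Σm=0; 10 even; l₃=4∈[2,6].
(2·2+1)(2·4+1)(2·4+1) = 405
Δ: 2! 2! 6! / 11! → 1/13860
sum: t=0:+1/192 t=1:−1/36 t=2:+1/192 = -5/288
3j²(2 4 4; 0 0 0) = Δ·Π!·Σ² = 20/693  (sign -1)
sum: t=0:+1/1440 t=1:−1/240 = -1/288
3j²(2 4 4; 1 2 -3) = Δ·Π!·Σ² = 5/132  (sign +1)
combine: 4πI² = 405·20/693·5/132 = 375/847
take √, sign -1: I = -0.18770204
No selection rule forces the value: the integral is nonzero (none).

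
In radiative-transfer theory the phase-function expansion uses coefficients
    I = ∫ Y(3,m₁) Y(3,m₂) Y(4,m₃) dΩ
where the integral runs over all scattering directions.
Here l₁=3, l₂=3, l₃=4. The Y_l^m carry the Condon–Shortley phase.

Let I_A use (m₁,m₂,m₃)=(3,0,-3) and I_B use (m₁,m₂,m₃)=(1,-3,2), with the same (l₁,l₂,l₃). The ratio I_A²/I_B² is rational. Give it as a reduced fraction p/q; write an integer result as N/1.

7/6

Shared (l₁,l₂,l₃)=(3,3,4): N and (l;000)² cancel in I_A²/I_B².
A: Δ = 2!·4!·4!/11! = 1/34650; Racah Σ t=0..0: t=0:+1/288 = 1/288; ⇒ 3j(3 3 4; 3 0 -3)² = 1/22, sgn -1
B: Δ = 2!·4!·4!/11! = 1/34650; Racah Σ t=0..0: t=0:+1/192 = 1/192; ⇒ 3j(3 3 4; 1 -3 2)² = 3/77, sgn +1
I_A²/I_B² = (1/22)/(3/77) = 7/6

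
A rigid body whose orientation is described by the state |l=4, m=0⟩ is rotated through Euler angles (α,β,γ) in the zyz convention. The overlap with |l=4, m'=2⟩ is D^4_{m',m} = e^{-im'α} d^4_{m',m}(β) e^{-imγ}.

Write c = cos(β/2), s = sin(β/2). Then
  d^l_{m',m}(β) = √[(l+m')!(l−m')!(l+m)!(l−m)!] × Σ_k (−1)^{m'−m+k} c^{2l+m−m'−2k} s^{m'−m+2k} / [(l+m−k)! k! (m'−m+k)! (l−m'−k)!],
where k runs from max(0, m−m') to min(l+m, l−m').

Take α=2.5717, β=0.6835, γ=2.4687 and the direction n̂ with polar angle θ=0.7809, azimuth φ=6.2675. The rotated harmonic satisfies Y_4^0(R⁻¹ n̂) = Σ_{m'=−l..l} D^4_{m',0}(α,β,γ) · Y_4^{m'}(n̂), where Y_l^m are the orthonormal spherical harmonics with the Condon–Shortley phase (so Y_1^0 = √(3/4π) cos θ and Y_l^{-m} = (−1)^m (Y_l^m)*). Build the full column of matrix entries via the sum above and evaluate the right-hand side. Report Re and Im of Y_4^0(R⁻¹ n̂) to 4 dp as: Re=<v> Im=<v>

Re=0.2260 Im=0.0000

Need the full column D^4_{m',0} for m'=−4..4 at α=2.5717, β=0.6835, γ=2.4687.
cos(β/2)=0.942170, sin(β/2)=0.335136
d^4_{-4,0}: single k=4 term ⇒ +0.083167;  D = -0.054134-0.063137i
d^4_{-3,0}: k∈[3..4] ⇒ +0.330654 -0.041837 = +0.288818;  D = +0.039983+0.286037i
d^4_{-2,0}: k∈[2..4] ⇒ +0.745314 -0.251474 +0.011932 = +0.505772;  D = +0.211306-0.459516i
d^4_{-1,0}: k∈[1..4] ⇒ +0.987735 -0.749854 +0.094877 -0.002001 = +0.330757;  D = -0.278484+0.178457i
d^4_{0,0}: k∈[0..4] ⇒ +0.620916 -1.257007 +0.357854 -0.020124 +0.000159 = -0.298202;  D = -0.298202+0.000000i
d^4_{1,0}: k∈[0..3] ⇒ -0.987735 +0.749854 -0.094877 +0.002001 = -0.330757;  D = +0.278484+0.178457i
d^4_{2,0}: k∈[0..2] ⇒ +0.745314 -0.251474 +0.011932 = +0.505772;  D = +0.211306+0.459516i
d^4_{3,0}: k∈[0..1] ⇒ -0.330654 +0.041837 = -0.288818;  D = -0.039983+0.286037i
d^4_{4,0}: single k=0 term ⇒ +0.083167;  D = -0.054134+0.063137i
Y_4^{m'}(θ=0.7809,φ=6.2675) and Σ D·Y over m':
  (-0.0541-0.0631i)·(+0.1084+0.0068i)  (+0.0400+0.2860i)·(+0.3097+0.0146i)  (+0.2113-0.4595i)·(+0.4194+0.0132i)  (-0.2785+0.1785i)·(+0.1257+0.0020i)  (-0.2982+0.0000i)·(-0.3413+0.0000i)  (+0.2785+0.1785i)·(-0.1257+0.0020i)  (+0.2113+0.4595i)·(+0.4194-0.0132i)  (-0.0400+0.2860i)·(-0.3097+0.0146i)  (-0.0541+0.0631i)·(+0.1084-0.0068i)
Y_4^0(R⁻¹ n̂) = +0.225963+0.000000i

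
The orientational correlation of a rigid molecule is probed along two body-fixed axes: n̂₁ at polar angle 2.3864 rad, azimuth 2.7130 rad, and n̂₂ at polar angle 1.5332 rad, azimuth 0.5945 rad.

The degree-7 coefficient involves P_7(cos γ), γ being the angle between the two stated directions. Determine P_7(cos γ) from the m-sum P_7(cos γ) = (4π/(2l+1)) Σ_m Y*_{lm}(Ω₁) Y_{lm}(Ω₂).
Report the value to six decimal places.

0.053762

Term-by-term m-sum for l=7 (normalisation 4π/15 = 0.837758):
  term(m=-7) = -0.011289+0.013613i   from Y*(Ω₁)=+0.035187+0.005010i, Y(Ω₂)=-0.260451+0.423960i
  term(m=-6) = -0.009790-0.001426i   from Y*(Ω₁)=+0.118935+0.076240i, Y(Ω₂)=-0.063786+0.028900i
  term(m=-5) = +0.046052+0.107996i   from Y*(Ω₁)=+0.177113+0.275008i, Y(Ω₂)=+0.353800+0.060402i
  term(m=-4) = -0.021877+0.030643i   from Y*(Ω₁)=+0.065687+0.454366i, Y(Ω₂)=+0.059242+0.056713i
  term(m=-3) = +0.093565+0.006778i   from Y*(Ω₁)=-0.082189+0.280513i, Y(Ω₂)=-0.067750-0.313701i
  term(m=-2) = -0.006670-0.012958i   from Y*(Ω₁)=+0.109430-0.126388i, Y(Ω₂)=+0.032481-0.080901i
  term(m=-1) = -0.060426+0.099067i   from Y*(Ω₁)=+0.343758-0.157069i, Y(Ω₂)=-0.254355+0.171968i
  term(m=+0) = +0.005043+0.000000i   from Y*(Ω₁)=-0.056864-0.000000i, Y(Ω₂)=-0.088693+0.000000i
  term(m=+1) = -0.060426-0.099067i   from Y*(Ω₁)=-0.343758-0.157069i, Y(Ω₂)=+0.254355+0.171968i
  term(m=+2) = -0.006670+0.012958i   from Y*(Ω₁)=+0.109430+0.126388i, Y(Ω₂)=+0.032481+0.080901i
  term(m=+3) = +0.093565-0.006778i   from Y*(Ω₁)=+0.082189+0.280513i, Y(Ω₂)=+0.067750-0.313701i
  term(m=+4) = -0.021877-0.030643i   from Y*(Ω₁)=+0.065687-0.454366i, Y(Ω₂)=+0.059242-0.056713i
  term(m=+5) = +0.046052-0.107996i   from Y*(Ω₁)=-0.177113+0.275008i, Y(Ω₂)=-0.353800+0.060402i
  term(m=+6) = -0.009790+0.001426i   from Y*(Ω₁)=+0.118935-0.076240i, Y(Ω₂)=-0.063786-0.028900i
  term(m=+7) = -0.011289-0.013613i   from Y*(Ω₁)=-0.035187+0.005010i, Y(Ω₂)=+0.260451+0.423960i
Σ over m = +0.064174-0.000000i; ×(4π/15) → +0.053762-0.000000i. Real part: 0.053762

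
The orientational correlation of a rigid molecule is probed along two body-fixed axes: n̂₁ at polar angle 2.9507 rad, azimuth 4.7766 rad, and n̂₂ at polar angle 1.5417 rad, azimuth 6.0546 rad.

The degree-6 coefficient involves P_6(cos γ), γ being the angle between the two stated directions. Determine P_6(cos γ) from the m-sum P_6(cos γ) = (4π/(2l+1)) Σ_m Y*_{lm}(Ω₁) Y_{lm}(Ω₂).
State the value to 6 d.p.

Expand P_6 via completeness: Σ_{m} conj(Y_{6,m}) at Ω₁ times Y_{6,m} at Ω₂ —
  [-6]  conj(Y_{6,-6})(Ω₁) = -0.00002 - 0.00001j ; Y_{6,-6}(Ω₂) = 0.09539 + 0.47232j ; Δ = 0.00000 - 0.00001j
  [-5]  conj(Y_{6,-5})(Ω₁) = -0.00013 + 0.00038j ; Y_{6,-5}(Ω₂) = 0.02016 + 0.04420j ; Δ = -0.00002 + 0.00000j
  [-4]  conj(Y_{6,-4})(Ω₁) = 0.00429 + 0.00113j ; Y_{6,-4}(Ω₂) = -0.21536 - 0.27952j ; Δ = -0.00061 - 0.00144j
  [-3]  conj(Y_{6,-3})(Ω₁) = 0.00636 - 0.03260j ; Y_{6,-3}(Ω₂) = -0.04381 - 0.03584j ; Δ = -0.00145 + 0.00120j
  [-2]  conj(Y_{6,-2})(Ω₁) = -0.16646 - 0.02150j ; Y_{6,-2}(Ω₂) = 0.28756 + 0.14146j ; Δ = -0.04483 - 0.02973j
  [-1]  conj(Y_{6,-1})(Ω₁) = -0.03323 + 0.51672j ; Y_{6,-1}(Ω₂) = 0.05805 + 0.01350j ; Δ = -0.00891 + 0.02955j
  [+0]  conj(Y_{6,0})(Ω₁) = 0.66310 + 0.00000j ; Y_{6,0}(Ω₂) = -0.31221 + 0.00000j ; Δ = -0.20703 + 0.00000j
  [+1]  conj(Y_{6,1})(Ω₁) = 0.03323 + 0.51672j ; Y_{6,1}(Ω₂) = -0.05805 + 0.01350j ; Δ = -0.00891 - 0.02955j
  [+2]  conj(Y_{6,2})(Ω₁) = -0.16646 + 0.02150j ; Y_{6,2}(Ω₂) = 0.28756 - 0.14146j ; Δ = -0.04483 + 0.02973j
  [+3]  conj(Y_{6,3})(Ω₁) = -0.00636 - 0.03260j ; Y_{6,3}(Ω₂) = 0.04381 - 0.03584j ; Δ = -0.00145 - 0.00120j
  [+4]  conj(Y_{6,4})(Ω₁) = 0.00429 - 0.00113j ; Y_{6,4}(Ω₂) = -0.21536 + 0.27952j ; Δ = -0.00061 + 0.00144j
  [+5]  conj(Y_{6,5})(Ω₁) = 0.00013 + 0.00038j ; Y_{6,5}(Ω₂) = -0.02016 + 0.04420j ; Δ = -0.00002 - 0.00000j
  [+6]  conj(Y_{6,6})(Ω₁) = -0.00002 + 0.00001j ; Y_{6,6}(Ω₂) = 0.09539 - 0.47232j ; Δ = 0.00000 + 0.00001j
Total Σ_m = -0.31864 - 0.00000j. Multiply by 0.966644: -0.30801 - 0.00000j. P_6(cos γ) = -0.308013

-0.308013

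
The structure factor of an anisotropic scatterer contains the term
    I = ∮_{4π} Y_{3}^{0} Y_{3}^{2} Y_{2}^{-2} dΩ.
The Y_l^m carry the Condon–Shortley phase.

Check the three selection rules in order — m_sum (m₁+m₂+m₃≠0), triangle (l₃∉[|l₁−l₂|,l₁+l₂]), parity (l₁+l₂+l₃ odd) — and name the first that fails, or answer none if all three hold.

Σmᵢ = 0  ✓
l₃∈[|l₁−l₂|,l₁+l₂]=[0,6], have l₃=2  ✓
Σlᵢ = 8 ⇒ even  ✓

none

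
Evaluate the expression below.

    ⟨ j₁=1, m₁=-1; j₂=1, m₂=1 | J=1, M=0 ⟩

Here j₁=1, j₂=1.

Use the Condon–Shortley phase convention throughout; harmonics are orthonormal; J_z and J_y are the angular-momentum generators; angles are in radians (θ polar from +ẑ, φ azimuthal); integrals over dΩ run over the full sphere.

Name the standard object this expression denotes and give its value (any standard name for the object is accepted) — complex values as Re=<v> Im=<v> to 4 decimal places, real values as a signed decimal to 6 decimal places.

This is a Clebsch–Gordan (vector-coupling) coefficient.
triangle: 1!*1!*1!/4! = 1/24
(j±m)!: 0!*2!*2!*0!*1!*1! = 4
prefactor² = (2J+1)*Δ*N² = 1/2
  k=1: −1/(1!*0!*1!*1!*0!*0!) = -1
Σ = -1  ⇒  CG² = 1/2*(-1)² = 1/2
CG = −√(1/2) = -0.707107

Clebsch–Gordan coefficient, −√(1/2) ≈ -0.707107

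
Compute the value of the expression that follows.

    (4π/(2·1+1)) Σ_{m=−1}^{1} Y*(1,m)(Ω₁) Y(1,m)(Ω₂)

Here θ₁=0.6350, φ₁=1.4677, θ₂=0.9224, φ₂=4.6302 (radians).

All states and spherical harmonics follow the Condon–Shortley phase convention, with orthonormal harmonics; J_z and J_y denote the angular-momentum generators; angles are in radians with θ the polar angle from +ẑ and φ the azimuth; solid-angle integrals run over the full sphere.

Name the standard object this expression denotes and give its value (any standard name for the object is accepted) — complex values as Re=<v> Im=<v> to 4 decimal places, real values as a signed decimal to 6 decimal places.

Legendre polynomial (addition theorem), +0.013499

This sum is the spherical-harmonic addition theorem: it equals the Legendre polynomial P_l(cos γ) of the angle γ between the two directions.
Summing Y*_{l m}(θ₁,φ₁)·Y_{l m}(θ₂,φ₂) over m ∈ [−1, 1]; prefactor 4π/(2·1+1) = 4.188790:
  [-1]  conj(Y_{1,-1})(Ω₁) = +0.021091+0.203851i ; Y_{1,-1}(Ω₂) = -0.022608+0.274448i ; Δ = -0.056423+0.001180i
  [+0]  conj(Y_{1,0})(Ω₁) = +0.393360-0.000000i ; Y_{1,0}(Ω₂) = +0.295071+0.000000i ; Δ = +0.116069+0.000000i
  [+1]  conj(Y_{1,1})(Ω₁) = -0.021091+0.203851i ; Y_{1,1}(Ω₂) = +0.022608+0.274448i ; Δ = -0.056423-0.001180i
Σ over m = +0.003223+0.000000i; ×(4π/3) → +0.013499+0.000000i. Real part: 0.013499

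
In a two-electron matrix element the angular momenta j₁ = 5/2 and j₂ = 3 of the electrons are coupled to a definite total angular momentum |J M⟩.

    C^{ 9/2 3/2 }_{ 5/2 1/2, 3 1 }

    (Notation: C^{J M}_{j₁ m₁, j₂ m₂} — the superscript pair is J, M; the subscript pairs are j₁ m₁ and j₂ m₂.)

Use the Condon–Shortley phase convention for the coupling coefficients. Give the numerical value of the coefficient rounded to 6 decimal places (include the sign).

−√(5/231) = -0.147122

j₁+j₂−J=1  J+j₁−j₂=4  J−j₁+j₂=5  j₁+j₂+J+1=11
(j₁±m₁, j₂±m₂, J±M) = (3,2,4,2,6,3)
P² = 138240/77
sum k=0..1:
  [0] +1/96 = 1/96
  [1] −1/72 = -1/72
S = -1/288
C² = P²·S² = 5/231 ; C = -0.147122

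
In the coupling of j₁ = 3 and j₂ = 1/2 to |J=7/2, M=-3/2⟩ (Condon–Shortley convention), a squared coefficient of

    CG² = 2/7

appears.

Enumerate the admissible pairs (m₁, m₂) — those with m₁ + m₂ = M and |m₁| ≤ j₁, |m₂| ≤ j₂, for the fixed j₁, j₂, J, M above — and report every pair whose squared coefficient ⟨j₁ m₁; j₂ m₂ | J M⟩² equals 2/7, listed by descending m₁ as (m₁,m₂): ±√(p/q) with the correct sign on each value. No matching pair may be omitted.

(-2,1/2): +√(2/7)

Admissible pairs with m₁+m₂ = M = -3/2: (-2,1/2), (-1,-1/2)
  (m₁,m₂)=(-1,-1/2): CG² = 5/7, CG = +√(5/7)
  (m₁,m₂)=(-2,1/2): CG² = 2/7, CG = +√(2/7)   ← matches the target
Pairs with CG² = 2/7: (-2,1/2): +√(2/7)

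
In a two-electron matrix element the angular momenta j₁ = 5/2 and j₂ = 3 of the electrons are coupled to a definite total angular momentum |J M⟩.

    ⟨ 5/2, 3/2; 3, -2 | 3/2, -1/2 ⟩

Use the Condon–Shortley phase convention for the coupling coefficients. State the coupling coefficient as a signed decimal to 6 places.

j₁+j₂−J=4  J+j₁−j₂=1  J−j₁+j₂=2  j₁+j₂+J+1=8
(j₁±m₁, j₂±m₂, J±M) = (4,1,1,5,1,2)
P² = 192/7
sum k=0..1:
  [0] +1/24 = 1/24
  [1] −1/12 = -1/12
S = -1/24
C² = P²·S² = 1/21 ; C = -0.218218

−√(1/21) ≈ -0.218218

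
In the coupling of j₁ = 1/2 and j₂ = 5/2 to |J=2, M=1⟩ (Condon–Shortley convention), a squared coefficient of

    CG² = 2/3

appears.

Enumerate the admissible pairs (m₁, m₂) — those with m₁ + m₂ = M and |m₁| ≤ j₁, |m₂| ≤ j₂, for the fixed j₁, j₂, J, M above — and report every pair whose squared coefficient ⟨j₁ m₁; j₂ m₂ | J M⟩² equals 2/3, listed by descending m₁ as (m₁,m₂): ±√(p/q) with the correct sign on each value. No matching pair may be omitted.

(-1/2,3/2): −√(2/3)

Admissible pairs with m₁+m₂ = M = 1: (-1/2,3/2), (1/2,1/2)
  (m₁,m₂)=(1/2,1/2): CG² = 1/3, CG = +√(1/3)
  (m₁,m₂)=(-1/2,3/2): CG² = 2/3, CG = −√(2/3)   ← matches the target
Pairs with CG² = 2/3: (-1/2,3/2): −√(2/3)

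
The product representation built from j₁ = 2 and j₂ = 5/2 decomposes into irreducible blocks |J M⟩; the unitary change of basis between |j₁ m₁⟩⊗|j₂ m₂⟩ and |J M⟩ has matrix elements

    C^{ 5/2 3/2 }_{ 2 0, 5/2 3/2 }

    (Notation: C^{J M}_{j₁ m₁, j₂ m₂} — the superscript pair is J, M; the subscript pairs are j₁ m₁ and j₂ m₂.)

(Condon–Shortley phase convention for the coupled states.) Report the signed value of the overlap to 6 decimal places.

−√(1/70) = -0.119523

j₁+j₂−J=2  J+j₁−j₂=2  J−j₁+j₂=3  j₁+j₂+J+1=8
(j₁±m₁, j₂±m₂, J±M) = (2,2,4,1,4,1)
P² = 288/35
sum k=1..2:
  [1] −1/6 = -1/6
  [2] +1/8 = 1/8
S = -1/24
C² = P²·S² = 1/70 ; C = -0.119523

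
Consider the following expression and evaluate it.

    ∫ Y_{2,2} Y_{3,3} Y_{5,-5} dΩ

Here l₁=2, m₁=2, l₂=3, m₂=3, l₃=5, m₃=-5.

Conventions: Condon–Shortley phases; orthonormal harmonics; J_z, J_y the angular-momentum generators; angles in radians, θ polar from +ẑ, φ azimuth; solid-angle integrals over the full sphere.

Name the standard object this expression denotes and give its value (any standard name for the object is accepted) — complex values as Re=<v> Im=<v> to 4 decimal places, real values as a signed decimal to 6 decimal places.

This is a Gaunt coefficient — the integral of a triple product of spherical harmonics over the sphere.
Checks pass: Σm=0; 10 even; l₃=5∈[1,5].
(2·2+1)(2·3+1)(2·5+1) = 385
Δ: 0! 4! 6! / 11! → 1/2310
sum: t=0:+1/144 = 1/144
3j²(2 3 5; 0 0 0) = Δ·Π!·Σ² = 10/231  (sign -1)
sum: t=0:+1/17280 = 1/17280
3j²(2 3 5; 2 3 -5) = Δ·Π!·Σ² = 1/11  (sign +1)
combine: 4πI² = 385·10/231·1/11 = 50/33
take √, sign -1: I = -0.34723469

Gaunt coefficient, -0.347235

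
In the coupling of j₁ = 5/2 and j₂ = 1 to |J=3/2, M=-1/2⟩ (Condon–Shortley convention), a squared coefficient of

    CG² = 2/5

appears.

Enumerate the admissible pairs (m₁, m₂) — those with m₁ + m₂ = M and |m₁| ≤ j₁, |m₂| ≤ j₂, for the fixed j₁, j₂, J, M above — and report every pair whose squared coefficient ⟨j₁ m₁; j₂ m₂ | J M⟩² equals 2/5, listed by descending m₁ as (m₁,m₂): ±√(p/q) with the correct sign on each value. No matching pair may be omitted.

Admissible pairs with m₁+m₂ = M = -1/2: (-3/2,1), (-1/2,0), (1/2,-1)
  (m₁,m₂)=(1/2,-1): CG² = 1/5, CG = +√(1/5)
  (m₁,m₂)=(-1/2,0): CG² = 2/5, CG = −√(2/5)   ← matches the target
  (m₁,m₂)=(-3/2,1): CG² = 2/5, CG = +√(2/5)   ← matches the target
Pairs with CG² = 2/5: (-1/2,0): −√(2/5); (-3/2,1): +√(2/5)

(-1/2,0): −√(2/5); (-3/2,1): +√(2/5)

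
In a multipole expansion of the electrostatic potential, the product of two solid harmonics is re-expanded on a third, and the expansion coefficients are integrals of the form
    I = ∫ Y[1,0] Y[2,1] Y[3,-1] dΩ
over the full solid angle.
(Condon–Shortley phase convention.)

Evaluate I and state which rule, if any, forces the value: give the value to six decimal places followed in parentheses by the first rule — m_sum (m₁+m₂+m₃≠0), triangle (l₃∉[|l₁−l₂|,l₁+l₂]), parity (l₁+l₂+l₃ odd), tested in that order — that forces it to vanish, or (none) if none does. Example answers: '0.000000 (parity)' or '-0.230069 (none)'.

-0.233597 (none)

m-sum 0 ✓  L=6 even ✓  1≤3≤3 ✓
Π(2lᵢ+1) = 3×5×7 = 105
triangle coeff Δ(1,2,3) = 1/105
Σ_t [0,0]: t=0:+1/4 = 1/4
(3j)²=3/35 [(1 2 3; 0 0 0)], sign=-1
Σ_t [0,0]: t=0:+1/6 = 1/6
(3j)²=8/105 [(1 2 3; 0 1 -1)], sign=+1
⇒ 4πI² = 24/35
I = (-1)√(24/35/(4π)) = -0.23359668
No selection rule forces the value: the integral is nonzero (none).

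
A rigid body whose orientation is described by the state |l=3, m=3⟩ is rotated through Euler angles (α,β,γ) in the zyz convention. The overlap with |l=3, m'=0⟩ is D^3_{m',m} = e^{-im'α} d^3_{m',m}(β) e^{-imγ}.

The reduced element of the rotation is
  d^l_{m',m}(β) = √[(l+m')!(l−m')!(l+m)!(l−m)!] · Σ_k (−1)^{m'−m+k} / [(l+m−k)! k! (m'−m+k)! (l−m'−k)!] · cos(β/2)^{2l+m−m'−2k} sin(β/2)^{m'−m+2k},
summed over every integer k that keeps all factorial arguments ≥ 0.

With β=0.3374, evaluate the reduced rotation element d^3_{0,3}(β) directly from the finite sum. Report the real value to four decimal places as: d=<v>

d^3_{0,3}(β=0.3374) via the finite sum:
Half-angle: c=0.985804, s=0.167901. N=√(6·6·720·1)=160.996894
k∈{3} keeps every argument non-negative
  k=3: (−1)^0·160.9969/(36)·0.9858^3·0.1679^3 = +0.020279
d^3_{0,3}(0.3374) = +0.020279

d=0.0203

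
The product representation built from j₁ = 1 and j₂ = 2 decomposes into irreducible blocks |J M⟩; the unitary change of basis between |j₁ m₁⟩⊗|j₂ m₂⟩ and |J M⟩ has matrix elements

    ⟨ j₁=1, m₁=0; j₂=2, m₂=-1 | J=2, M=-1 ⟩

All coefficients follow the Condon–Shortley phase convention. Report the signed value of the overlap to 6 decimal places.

+0.408248

j₁+j₂−J=1  J+j₁−j₂=1  J−j₁+j₂=3  j₁+j₂+J+1=6
(j₁±m₁, j₂±m₂, J±M) = (1,1,1,3,1,3)
P² = 3/2
sum k=0..1:
  [0] +1/2 = 1/2
  [1] −1/6 = -1/6
S = 1/3
C² = P²·S² = 1/6 ; C = +0.408248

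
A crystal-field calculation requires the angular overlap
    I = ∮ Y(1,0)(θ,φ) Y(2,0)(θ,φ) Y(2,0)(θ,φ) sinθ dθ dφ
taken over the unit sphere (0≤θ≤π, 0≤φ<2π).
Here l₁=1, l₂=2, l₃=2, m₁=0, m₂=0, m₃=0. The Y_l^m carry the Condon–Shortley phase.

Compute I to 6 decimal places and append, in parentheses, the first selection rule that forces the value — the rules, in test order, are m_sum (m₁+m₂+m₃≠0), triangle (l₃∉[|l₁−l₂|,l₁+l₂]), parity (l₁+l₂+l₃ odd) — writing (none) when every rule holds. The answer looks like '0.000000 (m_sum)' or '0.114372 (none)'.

l₁+l₂+l₃=5 is odd: 3j(l;000)=0 ⇒ I=0

0.000000 (parity)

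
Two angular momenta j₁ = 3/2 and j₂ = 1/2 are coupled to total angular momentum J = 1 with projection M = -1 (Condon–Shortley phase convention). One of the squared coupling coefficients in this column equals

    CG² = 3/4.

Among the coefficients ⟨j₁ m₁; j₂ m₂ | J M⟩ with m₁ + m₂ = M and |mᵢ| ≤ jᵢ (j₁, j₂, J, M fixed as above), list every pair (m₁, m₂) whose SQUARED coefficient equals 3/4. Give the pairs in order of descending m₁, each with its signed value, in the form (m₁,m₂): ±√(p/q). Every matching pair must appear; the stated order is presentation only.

(-3/2,1/2): −√(3/4)

Admissible pairs with m₁+m₂ = M = -1: (-3/2,1/2), (-1/2,-1/2)
  (m₁,m₂)=(-1/2,-1/2): CG² = 1/4, CG = +√(1/4)
  (m₁,m₂)=(-3/2,1/2): CG² = 3/4, CG = −√(3/4)   ← matches the target
Pairs with CG² = 3/4: (-3/2,1/2): −√(3/4)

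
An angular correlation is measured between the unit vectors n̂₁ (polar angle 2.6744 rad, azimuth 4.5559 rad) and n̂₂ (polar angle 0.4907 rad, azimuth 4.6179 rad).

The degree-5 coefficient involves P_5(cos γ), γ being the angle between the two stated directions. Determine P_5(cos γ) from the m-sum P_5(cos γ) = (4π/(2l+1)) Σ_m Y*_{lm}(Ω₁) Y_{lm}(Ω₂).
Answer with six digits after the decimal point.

Summing Y*_{l m}(θ₁,φ₁)·Y_{l m}(θ₂,φ₂) over m ∈ [−5, 5]; prefactor 4π/(2·5+1) = 1.142397:
  m=-5: (-0.00606 - 0.00610j) × (-0.00491 + 0.00960j) = 0.00009 - 0.00003j  (running Σ = 0.00009 - 0.00003j)
  m=-4: (-0.04370 + 0.03159j) × (0.05933 + 0.02356j) = -0.00334 + 0.00084j  (running Σ = -0.00325 + 0.00082j)
  m=-3: (0.08828 + 0.17403j) × (0.06077 - 0.20860j) = 0.04167 - 0.00784j  (running Σ = 0.03842 - 0.00702j)
  m=-2: (0.40634 - 0.13150j) × (-0.43487 - 0.08317j) = -0.18764 + 0.02339j  (running Σ = -0.14922 + 0.01636j)
  m=-1: (-0.07159 - 0.45374j) × (-0.04012 + 0.42337j) = 0.19497 - 0.01210j  (running Σ = 0.04575 + 0.00426j)
  m=0: (0.08010 + 0.00000j) × (-0.13710 + 0.00000j) = -0.01098 + 0.00000j  (running Σ = 0.03477 + 0.00426j)
  m=1: (0.07159 - 0.45374j) × (0.04012 + 0.42337j) = 0.19497 + 0.01210j  (running Σ = 0.22974 + 0.01636j)
  m=2: (0.40634 + 0.13150j) × (-0.43487 + 0.08317j) = -0.18764 - 0.02339j  (running Σ = 0.04210 - 0.00702j)
  m=3: (-0.08828 + 0.17403j) × (-0.06077 - 0.20860j) = 0.04167 + 0.00784j  (running Σ = 0.08376 + 0.00082j)
  m=4: (-0.04370 - 0.03159j) × (0.05933 - 0.02356j) = -0.00334 - 0.00084j  (running Σ = 0.08043 - 0.00003j)
  m=5: (0.00606 - 0.00610j) × (0.00491 + 0.00960j) = 0.00009 + 0.00003j  (running Σ = 0.08052 + 0.00000j)
Σ over m = 0.08052 + 0.00000j; ×(4π/11) → 0.09198 + 0.00000j. Real part: 0.091982

0.091982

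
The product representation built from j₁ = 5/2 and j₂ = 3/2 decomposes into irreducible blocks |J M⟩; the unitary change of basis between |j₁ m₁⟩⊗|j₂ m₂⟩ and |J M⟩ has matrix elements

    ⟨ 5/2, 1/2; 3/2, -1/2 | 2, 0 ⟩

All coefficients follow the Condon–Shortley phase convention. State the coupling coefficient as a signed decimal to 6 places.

j₁+j₂−J=2  J+j₁−j₂=3  J−j₁+j₂=1  j₁+j₂+J+1=7
(j₁±m₁, j₂±m₂, J±M) = (3,2,1,2,2,2)
P² = 8/7
sum k=0..1:
  [0] +1/4 = 1/4
  [1] −1/2 = -1/2
S = -1/4
C² = P²·S² = 1/14 ; C = -0.267261

−√(1/14) ≈ -0.267261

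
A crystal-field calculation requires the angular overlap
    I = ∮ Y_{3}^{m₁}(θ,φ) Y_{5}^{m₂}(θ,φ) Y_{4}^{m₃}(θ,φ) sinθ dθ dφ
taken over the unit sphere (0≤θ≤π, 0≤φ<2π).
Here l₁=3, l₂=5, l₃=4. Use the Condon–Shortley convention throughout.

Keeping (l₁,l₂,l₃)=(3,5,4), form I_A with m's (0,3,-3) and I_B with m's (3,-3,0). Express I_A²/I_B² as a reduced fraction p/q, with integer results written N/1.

l's match ⇒ only the (l;m) 3-j factors differ between A and B.
A: triangle coeff Δ(3,5,4) = 1/180180; Σ_t [2,3]: t=2:+1/2880 t=3:−1/1440 = -1/2880; (3j)²=7/715 [(3 5 4; 0 3 -3)], sign=+1
B: triangle coeff Δ(3,5,4) = 1/180180; Σ_t [0,0]: t=0:+1/2304 = 1/2304; (3j)²=5/143 [(3 5 4; 3 -3 0)], sign=+1
I_A²/I_B² = (7/715)/(5/143) = 7/25

7/25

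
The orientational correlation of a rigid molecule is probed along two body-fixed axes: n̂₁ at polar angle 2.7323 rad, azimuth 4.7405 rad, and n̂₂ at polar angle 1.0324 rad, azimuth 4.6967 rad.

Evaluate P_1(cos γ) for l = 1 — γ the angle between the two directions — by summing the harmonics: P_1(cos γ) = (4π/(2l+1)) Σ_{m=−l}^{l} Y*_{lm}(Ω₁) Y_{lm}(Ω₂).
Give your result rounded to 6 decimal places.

-0.129073

Term-by-term m-sum for l=1 (normalisation 4π/3 = 4.188790):
  [-1]  conj(Y_{1,-1})(Ω₁) = (0.003865, -0.137439) ; Y_{1,-1}(Ω₂) = (-0.004653, 0.296581) ; Δ = (0.040744, 0.001786)
  [+0]  conj(Y_{1,0})(Ω₁) = (-0.448245, -0.000000) ; Y_{1,0}(Ω₂) = (0.250536, 0.000000) ; Δ = (-0.112301, -0.000000)
  [+1]  conj(Y_{1,1})(Ω₁) = (-0.003865, -0.137439) ; Y_{1,1}(Ω₂) = (0.004653, 0.296581) ; Δ = (0.040744, -0.001786)
Σ over m = (-0.030814, 0.000000); ×(4π/3) → (-0.129073, 0.000000). Real part: -0.129073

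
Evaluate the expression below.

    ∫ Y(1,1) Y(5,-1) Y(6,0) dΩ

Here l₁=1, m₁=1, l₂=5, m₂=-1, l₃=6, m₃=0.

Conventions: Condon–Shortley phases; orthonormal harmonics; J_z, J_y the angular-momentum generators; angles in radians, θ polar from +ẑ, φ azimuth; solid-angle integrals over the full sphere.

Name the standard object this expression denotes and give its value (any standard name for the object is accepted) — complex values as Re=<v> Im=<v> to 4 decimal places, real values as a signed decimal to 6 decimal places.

Gaunt coefficient, +0.158246

This is a Gaunt coefficient — the integral of a triple product of spherical harmonics over the sphere.
m-sum 0 ✓  L=12 even ✓  4≤6≤6 ✓
Π(2lᵢ+1) = 3×11×13 = 429
triangle coeff Δ(1,5,6) = 1/858
Σ_t [0,0]: t=0:+1/14400 = 1/14400
(3j)²=6/143 [(1 5 6; 0 0 0)], sign=+1
Σ_t [0,0]: t=0:+1/34560 = 1/34560
(3j)²=5/286 [(1 5 6; 1 -1 0)], sign=+1
⇒ 4πI² = 45/143
I = (+1)√(45/143/(4π)) = 0.15824621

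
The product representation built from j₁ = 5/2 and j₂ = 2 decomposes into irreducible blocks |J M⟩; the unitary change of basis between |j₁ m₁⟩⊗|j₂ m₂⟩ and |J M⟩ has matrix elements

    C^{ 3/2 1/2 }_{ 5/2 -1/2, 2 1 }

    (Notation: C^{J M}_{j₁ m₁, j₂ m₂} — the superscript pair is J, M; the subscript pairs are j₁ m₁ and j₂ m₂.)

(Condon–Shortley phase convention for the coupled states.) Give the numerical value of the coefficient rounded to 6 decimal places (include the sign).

+0.487950

j₁+j₂−J=3  J+j₁−j₂=2  J−j₁+j₂=1  j₁+j₂+J+1=7
(j₁±m₁, j₂±m₂, J±M) = (2,3,3,1,2,1)
P² = 48/35
sum k=2..3:
  [2] +1/2 = 1/2
  [3] −1/12 = -1/12
S = 5/12
C² = P²·S² = 5/21 ; C = +0.487950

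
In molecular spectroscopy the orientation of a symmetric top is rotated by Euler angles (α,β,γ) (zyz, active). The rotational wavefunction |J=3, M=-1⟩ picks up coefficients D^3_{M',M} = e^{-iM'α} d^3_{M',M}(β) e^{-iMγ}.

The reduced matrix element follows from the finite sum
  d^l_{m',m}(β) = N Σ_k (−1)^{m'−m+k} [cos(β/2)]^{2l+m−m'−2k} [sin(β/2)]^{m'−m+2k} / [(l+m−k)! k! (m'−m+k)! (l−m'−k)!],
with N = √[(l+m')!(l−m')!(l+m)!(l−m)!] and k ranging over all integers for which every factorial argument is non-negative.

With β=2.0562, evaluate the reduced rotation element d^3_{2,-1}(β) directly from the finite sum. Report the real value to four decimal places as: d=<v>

d^3_{2,-1}(β=2.0562) via the finite sum:
Half-angle: c=0.516447, s=0.856319. N=√(120·1·2·24)=75.894664
k∈{0,1} keeps every argument non-negative
  k=0: (−1)^3·75.8947/(12)·0.5164^3·0.8563^3 = -0.547033
  k=1: (−1)^4·75.8947/(24)·0.5164^1·0.8563^5 = +0.751976
d^3_{2,-1}(2.0562) = -0.547033 +0.751976 = +0.204943

d=0.2049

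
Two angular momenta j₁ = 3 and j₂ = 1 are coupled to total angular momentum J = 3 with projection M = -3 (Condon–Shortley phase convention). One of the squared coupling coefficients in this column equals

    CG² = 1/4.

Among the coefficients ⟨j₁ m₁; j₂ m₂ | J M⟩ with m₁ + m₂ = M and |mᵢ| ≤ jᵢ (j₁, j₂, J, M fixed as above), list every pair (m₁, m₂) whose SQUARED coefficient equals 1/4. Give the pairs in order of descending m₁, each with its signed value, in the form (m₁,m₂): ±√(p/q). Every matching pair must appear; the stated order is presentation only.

Admissible pairs with m₁+m₂ = M = -3: (-3,0), (-2,-1)
  (m₁,m₂)=(-2,-1): CG² = 1/4, CG = +√(1/4)   ← matches the target
  (m₁,m₂)=(-3,0): CG² = 3/4, CG = −√(3/4)
Pairs with CG² = 1/4: (-2,-1): +√(1/4)

(-2,-1): +√(1/4)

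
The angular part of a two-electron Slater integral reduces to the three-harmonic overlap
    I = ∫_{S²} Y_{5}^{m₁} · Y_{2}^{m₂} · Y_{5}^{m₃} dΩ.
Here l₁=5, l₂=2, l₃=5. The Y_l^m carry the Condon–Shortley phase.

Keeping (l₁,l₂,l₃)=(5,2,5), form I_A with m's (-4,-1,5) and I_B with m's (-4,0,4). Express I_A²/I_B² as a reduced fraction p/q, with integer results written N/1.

Same 5,2,5: normalisation and zero-m 3j drop out of the ratio.
A: Δ: 2! 8! 2! / 13! → 1/38610; sum: t=1:−1/80640 = -1/80640; 3j²(5 2 5; -4 -1 5) = Δ·Π!·Σ² = 9/286  (sign -1)
B: Δ: 2! 8! 2! / 13! → 1/38610; sum: t=1:−1/40320 t=2:+1/20160 = 1/40320; 3j²(5 2 5; -4 0 4) = Δ·Π!·Σ² = 6/715  (sign -1)
I_A²/I_B² = (9/286)/(6/715) = 15/4

15/4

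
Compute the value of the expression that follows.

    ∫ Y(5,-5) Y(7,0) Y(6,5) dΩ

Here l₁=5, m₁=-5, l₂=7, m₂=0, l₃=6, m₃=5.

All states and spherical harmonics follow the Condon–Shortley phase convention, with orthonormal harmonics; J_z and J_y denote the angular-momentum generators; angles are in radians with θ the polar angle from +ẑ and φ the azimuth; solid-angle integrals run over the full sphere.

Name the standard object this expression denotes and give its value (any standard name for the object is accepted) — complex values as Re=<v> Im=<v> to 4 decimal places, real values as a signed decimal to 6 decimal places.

This is a Gaunt coefficient — the integral of a triple product of spherical harmonics over the sphere.
Checks pass: Σm=0; 18 even; l₃=6∈[2,12].
(2·5+1)(2·7+1)(2·6+1) = 2145
Δ: 6! 4! 8! / 19! → 1/174594420
sum: t=1:−1/4147200 t=2:+1/207360 t=3:−1/82944 t=4:+1/207360 t=5:−1/4147200 = -1/345600
3j²(5 7 6; 0 0 0) = Δ·Π!·Σ² = 420/46189  (sign -1)
sum: t=6:+1/87091200 = 1/87091200
3j²(5 7 6; -5 0 5) = Δ·Π!·Σ² = 35/12597  (sign -1)
combine: 4πI² = 2145·420/46189·35/12597 = 73500/1356277
take √, sign +1: I = 0.06566963

Gaunt coefficient, +0.065670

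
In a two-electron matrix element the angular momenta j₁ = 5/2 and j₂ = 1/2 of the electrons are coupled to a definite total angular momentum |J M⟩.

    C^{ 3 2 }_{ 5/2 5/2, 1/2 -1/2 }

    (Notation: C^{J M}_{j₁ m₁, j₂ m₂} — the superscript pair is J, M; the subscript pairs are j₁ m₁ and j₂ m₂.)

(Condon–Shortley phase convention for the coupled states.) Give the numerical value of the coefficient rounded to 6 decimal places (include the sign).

√[7·0!5!1!/7! · 5!0!0!1!5!1!] = √(2400)
  +(−1)^0/∏(0,0,0,0,5,1)! = 1/120  (running 1/120)
⟨..|..⟩ = √(2400)·(1/120) = +0.408248

+√(1/6) = +0.408248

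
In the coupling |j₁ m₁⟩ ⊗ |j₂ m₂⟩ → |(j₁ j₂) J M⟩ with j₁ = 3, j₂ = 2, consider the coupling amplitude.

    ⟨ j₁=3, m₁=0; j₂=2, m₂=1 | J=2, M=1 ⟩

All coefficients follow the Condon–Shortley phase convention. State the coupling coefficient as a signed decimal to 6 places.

+0.534522  (= +√(2/7))

triangle: 3!*3!*1!/8! = 36/40320
(j±m)!: 3!*3!*3!*1!*3!*1! = 1296
prefactor² = (2J+1)*Δ*N² = 81/14
  k=2: +1/(2!*1!*1!*1!*2!*0!) = 1/4
  k=3: −1/(3!*0!*0!*0!*3!*1!) = -1/36
Σ = 2/9  ⇒  CG² = 81/14*(2/9)² = 2/7
CG = +√(2/7) = +0.534522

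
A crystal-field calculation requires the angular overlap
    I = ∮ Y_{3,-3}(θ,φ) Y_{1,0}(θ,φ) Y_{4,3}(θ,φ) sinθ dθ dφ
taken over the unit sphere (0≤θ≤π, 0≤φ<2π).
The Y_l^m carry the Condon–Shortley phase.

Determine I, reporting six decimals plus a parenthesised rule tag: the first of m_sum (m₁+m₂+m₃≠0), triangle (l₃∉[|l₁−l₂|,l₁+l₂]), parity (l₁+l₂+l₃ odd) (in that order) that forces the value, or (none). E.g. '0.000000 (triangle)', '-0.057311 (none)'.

Rules hold: Σm=0, L=8 even, 2≤4≤4.
N = 7·3·9 = 189
Δ = 0!·6!·2!/9! = 1/252
Racah Σ t=0..0: t=0:+1/36 = 1/36
⇒ 3j(3 1 4; 0 0 0)² = 4/63, sgn +1
Racah Σ t=0..0: t=0:+1/720 = 1/720
⇒ 3j(3 1 4; -3 0 3)² = 1/36, sgn -1
4πI² = N·(3j₀)²·(3jₘ)² = 1/3
I = -1·√(0.333333/4π) = -0.16286750
No selection rule forces the value: the integral is nonzero (none).

-0.162868 (none)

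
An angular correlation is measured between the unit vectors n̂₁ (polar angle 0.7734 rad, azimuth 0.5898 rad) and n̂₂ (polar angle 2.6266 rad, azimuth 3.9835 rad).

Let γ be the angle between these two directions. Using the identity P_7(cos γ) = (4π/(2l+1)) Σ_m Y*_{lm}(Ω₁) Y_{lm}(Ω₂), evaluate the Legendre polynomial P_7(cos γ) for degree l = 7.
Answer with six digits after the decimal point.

Term-by-term m-sum for l=7 (normalisation 4π/15 = 0.837758):
  m=-7: Y*=(-0.022376, -0.033872)  Y=(-0.003252, -0.001336)  product (0.000028, 0.000140)
  m=-6: Y*=(-0.143473, -0.060187)  Y=(-0.007731, -0.021921)  product (-0.000210, 0.003610)
  m=-5: Y*=(-0.338875, 0.066084)  Y=(0.045340, -0.082435)  product (-0.009917, 0.030932)
  m=-4: Y*=(-0.324249, 0.322306)  Y=(0.250770, -0.057669)  product (-0.062725, 0.099524)
  m=-3: Y*=(-0.049815, 0.247517)  Y=(0.378146, 0.267611)  product (-0.085076, 0.080267)
  m=-2: Y*=(-0.079857, -0.193615)  Y=(0.051111, 0.450313)  product (0.083106, -0.045857)
  m=-1: Y*=(-0.298947, -0.200075)  Y=(0.006571, -0.007360)  product (-0.003437, 0.000885)
  m=+0: Y*=(0.107189, -0.000000)  Y=(0.449697, 0.000000)  product (0.048202, 0.000000)
  m=+1: Y*=(0.298947, -0.200075)  Y=(-0.006571, -0.007360)  product (-0.003437, -0.000885)
  m=+2: Y*=(-0.079857, 0.193615)  Y=(0.051111, -0.450313)  product (0.083106, 0.045857)
  m=+3: Y*=(0.049815, 0.247517)  Y=(-0.378146, 0.267611)  product (-0.085076, -0.080267)
  m=+4: Y*=(-0.324249, -0.322306)  Y=(0.250770, 0.057669)  product (-0.062725, -0.099524)
  m=+5: Y*=(0.338875, 0.066084)  Y=(-0.045340, -0.082435)  product (-0.009917, -0.030932)
  m=+6: Y*=(-0.143473, 0.060187)  Y=(-0.007731, 0.021921)  product (-0.000210, -0.003610)
  m=+7: Y*=(0.022376, -0.033872)  Y=(0.003252, -0.001336)  product (0.000028, -0.000140)
Total Σ_m = (-0.108261, -0.000000). Multiply by 0.837758: (-0.090697, -0.000000). P_7(cos γ) = -0.090697

-0.090697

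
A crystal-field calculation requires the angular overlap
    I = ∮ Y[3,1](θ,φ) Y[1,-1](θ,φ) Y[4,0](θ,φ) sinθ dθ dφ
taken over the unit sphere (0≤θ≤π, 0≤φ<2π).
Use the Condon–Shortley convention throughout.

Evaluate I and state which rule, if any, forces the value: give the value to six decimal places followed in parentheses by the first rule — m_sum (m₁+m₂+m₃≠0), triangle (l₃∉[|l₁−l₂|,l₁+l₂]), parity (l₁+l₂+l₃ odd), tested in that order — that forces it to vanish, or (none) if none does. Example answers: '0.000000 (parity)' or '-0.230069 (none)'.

0.150786 (none)

Checks pass: Σm=0; 8 even; l₃=4∈[2,4].
(2·3+1)(2·1+1)(2·4+1) = 189
Δ: 0! 6! 2! / 9! → 1/252
sum: t=0:+1/36 = 1/36
3j²(3 1 4; 0 0 0) = Δ·Π!·Σ² = 4/63  (sign +1)
sum: t=0:+1/96 = 1/96
3j²(3 1 4; 1 -1 0) = Δ·Π!·Σ² = 1/42  (sign +1)
combine: 4πI² = 189·4/63·1/42 = 2/7
take √, sign +1: I = 0.15078601
No selection rule forces the value: the integral is nonzero (none).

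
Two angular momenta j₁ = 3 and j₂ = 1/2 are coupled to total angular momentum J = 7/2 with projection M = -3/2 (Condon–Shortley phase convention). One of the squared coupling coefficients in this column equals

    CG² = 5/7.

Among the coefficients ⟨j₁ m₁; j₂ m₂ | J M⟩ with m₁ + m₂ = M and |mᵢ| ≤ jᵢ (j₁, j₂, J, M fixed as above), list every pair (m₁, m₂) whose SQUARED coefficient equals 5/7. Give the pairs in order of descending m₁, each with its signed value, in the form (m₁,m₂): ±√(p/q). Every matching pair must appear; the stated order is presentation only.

(-1,-1/2): +√(5/7)

Admissible pairs with m₁+m₂ = M = -3/2: (-2,1/2), (-1,-1/2)
  (m₁,m₂)=(-1,-1/2): CG² = 5/7, CG = +√(5/7)   ← matches the target
  (m₁,m₂)=(-2,1/2): CG² = 2/7, CG = +√(2/7)
Pairs with CG² = 5/7: (-1,-1/2): +√(5/7)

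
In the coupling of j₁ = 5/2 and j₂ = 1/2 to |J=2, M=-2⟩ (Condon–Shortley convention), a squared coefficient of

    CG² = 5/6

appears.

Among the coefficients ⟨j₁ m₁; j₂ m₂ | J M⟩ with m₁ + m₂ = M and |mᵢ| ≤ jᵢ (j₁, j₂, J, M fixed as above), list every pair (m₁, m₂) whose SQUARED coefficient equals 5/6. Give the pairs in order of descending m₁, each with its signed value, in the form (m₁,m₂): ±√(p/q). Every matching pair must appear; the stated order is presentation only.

(-5/2,1/2): −√(5/6)

Admissible pairs with m₁+m₂ = M = -2: (-5/2,1/2), (-3/2,-1/2)
  (m₁,m₂)=(-3/2,-1/2): CG² = 1/6, CG = +√(1/6)
  (m₁,m₂)=(-5/2,1/2): CG² = 5/6, CG = −√(5/6)   ← matches the target
Pairs with CG² = 5/6: (-5/2,1/2): −√(5/6)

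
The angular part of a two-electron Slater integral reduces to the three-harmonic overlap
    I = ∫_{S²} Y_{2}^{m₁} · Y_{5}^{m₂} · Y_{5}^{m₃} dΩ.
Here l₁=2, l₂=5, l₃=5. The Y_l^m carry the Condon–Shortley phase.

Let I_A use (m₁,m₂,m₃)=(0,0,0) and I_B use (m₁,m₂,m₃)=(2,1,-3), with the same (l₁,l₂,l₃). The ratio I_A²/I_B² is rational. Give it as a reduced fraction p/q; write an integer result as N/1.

Same 2,5,5: normalisation and zero-m 3j drop out of the ratio.
A: Δ: 2! 2! 8! / 13! → 1/38610; sum: t=0:+1/2880 t=1:−1/576 t=2:+1/2880 = -1/960; 3j²(2 5 5; 0 0 0) = Δ·Π!·Σ² = 10/429  (sign +1)
B: Δ: 2! 2! 8! / 13! → 1/38610; sum: t=0:+1/5760 = 1/5760; 3j²(2 5 5; 2 1 -3) = Δ·Π!·Σ² = 56/2145  (sign +1)
I_A²/I_B² = (10/429)/(56/2145) = 25/28

25/28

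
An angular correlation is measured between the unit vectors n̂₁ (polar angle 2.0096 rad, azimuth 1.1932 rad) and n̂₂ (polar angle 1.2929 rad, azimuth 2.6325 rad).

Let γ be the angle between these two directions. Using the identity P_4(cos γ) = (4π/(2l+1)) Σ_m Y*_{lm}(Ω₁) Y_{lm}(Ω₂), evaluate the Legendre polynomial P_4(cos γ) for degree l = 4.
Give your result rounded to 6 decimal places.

Addition theorem: P_4(cos γ) = (4π/9) Σ_m Y*_{lm}(Ω₁) Y_{lm}(Ω₂), m = −4…4:
  [-4]  conj(Y_{4,-4})(Ω₁) = +0.017943-0.296652i ; Y_{4,-4}(Ω₂) = -0.169891+0.338152i ; Δ = +0.097265+0.056466i
  [-3]  conj(Y_{4,-3})(Ω₁) = +0.357264+0.167324i ; Y_{4,-3}(Ω₂) = -0.013284-0.305062i ; Δ = +0.046298-0.111210i
  [-2]  conj(Y_{4,-2})(Ω₁) = -0.052603+0.049517i ; Y_{4,-2}(Ω₂) = -0.076836-0.124592i ; Δ = +0.010211+0.002749i
  [-1]  conj(Y_{4,-1})(Ω₁) = +0.116489+0.293698i ; Y_{4,-1}(Ω₂) = +0.269522+0.150439i ; Δ = -0.012787+0.096683i
  [+0]  conj(Y_{4,0})(Ω₁) = -0.134850-0.000000i ; Y_{4,0}(Ω₂) = +0.099488+0.000000i ; Δ = -0.013416-0.000000i
  [+1]  conj(Y_{4,1})(Ω₁) = -0.116489+0.293698i ; Y_{4,1}(Ω₂) = -0.269522+0.150439i ; Δ = -0.012787-0.096683i
  [+2]  conj(Y_{4,2})(Ω₁) = -0.052603-0.049517i ; Y_{4,2}(Ω₂) = -0.076836+0.124592i ; Δ = +0.010211-0.002749i
  [+3]  conj(Y_{4,3})(Ω₁) = -0.357264+0.167324i ; Y_{4,3}(Ω₂) = +0.013284-0.305062i ; Δ = +0.046298+0.111210i
  [+4]  conj(Y_{4,4})(Ω₁) = +0.017943+0.296652i ; Y_{4,4}(Ω₂) = -0.169891-0.338152i ; Δ = +0.097265-0.056466i
Σ over m = +0.268558+0.000000i; ×(4π/9) → +0.374978+0.000000i. Real part: 0.374978

0.374978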